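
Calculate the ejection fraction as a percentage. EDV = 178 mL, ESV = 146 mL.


SV = EDV - ESV = 178 - 146 = 32 mL
EF = SV/EDV * 100 = 32/178 * 100
EF = 17.98%


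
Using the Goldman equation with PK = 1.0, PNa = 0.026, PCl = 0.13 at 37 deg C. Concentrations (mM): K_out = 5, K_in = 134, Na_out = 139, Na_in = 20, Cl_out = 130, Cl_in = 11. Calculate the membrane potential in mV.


Vm = (RT/F)*ln((PK*Ko + PNa*Nao + PCl*Cli)/(PK*Ki + PNa*Nai + PCl*Clo))
Numer = 10.044, Denom = 151.42
Vm = -72.51 mV


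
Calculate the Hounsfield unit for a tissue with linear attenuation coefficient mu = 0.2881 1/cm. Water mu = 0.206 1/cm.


HU = ((mu_tissue - mu_water) / mu_water) * 1000
HU = ((0.2881 - 0.206) / 0.206) * 1000
HU = 398.5


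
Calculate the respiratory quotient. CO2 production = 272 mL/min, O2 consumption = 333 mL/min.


RQ = VCO2 / VO2
RQ = 272 / 333
RQ = 0.8168


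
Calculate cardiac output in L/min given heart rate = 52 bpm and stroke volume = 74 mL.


CO = HR * SV
CO = 52 * 74 / 1000
CO = 3.848 L/min


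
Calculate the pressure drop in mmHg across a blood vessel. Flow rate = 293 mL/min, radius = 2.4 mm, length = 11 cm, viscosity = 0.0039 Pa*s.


dP = 8*mu*L*Q / (pi*r^4)
Q = 293 mL/min = 4.88333e-06 m^3/s
dP = 160.794 Pa = 160.794 / 133.322 mmHg = 1.206 mmHg


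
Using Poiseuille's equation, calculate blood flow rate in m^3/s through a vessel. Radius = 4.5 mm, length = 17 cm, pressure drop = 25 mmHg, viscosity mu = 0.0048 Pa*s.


Q = pi*r^4*dP / (8*mu*L)
r = 0.0045 m, L = 0.17 m
dP = 25 mmHg = 3333.05 Pa
Q = 6.5775e-04 m^3/s


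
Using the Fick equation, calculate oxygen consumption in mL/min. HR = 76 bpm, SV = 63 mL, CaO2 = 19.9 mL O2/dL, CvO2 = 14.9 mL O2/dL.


CO = HR*SV = 76*63/1000 = 4.788 L/min
a-v O2 diff = 19.9 - 14.9 = 5 mL/dL
VO2 = CO * (CaO2-CvO2) * 10 dL/L
VO2 = 4.788 * 5 * 10
VO2 = 239.4 mL/min


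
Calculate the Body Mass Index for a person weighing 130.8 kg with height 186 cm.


BMI = weight / height^2
height = 186 cm = 1.86 m
BMI = 130.8 / 1.86^2
BMI = 37.81 kg/m^2


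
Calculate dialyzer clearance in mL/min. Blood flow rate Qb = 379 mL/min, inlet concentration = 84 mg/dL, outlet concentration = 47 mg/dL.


K = Qb * (Cb_in - Cb_out) / Cb_in
K = 379 * (84 - 47) / 84
K = 166.9 mL/min


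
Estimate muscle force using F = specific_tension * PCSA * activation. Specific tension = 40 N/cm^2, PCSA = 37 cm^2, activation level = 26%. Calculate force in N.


F = sigma * PCSA * activation
F = 40 * 37 * 0.26
F = 384.8 N


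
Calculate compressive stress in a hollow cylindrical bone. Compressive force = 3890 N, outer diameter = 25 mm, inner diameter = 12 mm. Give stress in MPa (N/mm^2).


A = pi*(r_o^2 - r_i^2)
r_o = 12.5 mm, r_i = 6 mm
A = 377.777 mm^2
sigma = F/A = 3890 / 377.777
sigma = 10.3 MPa


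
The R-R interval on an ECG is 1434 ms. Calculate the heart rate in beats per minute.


HR = 60 / RR_interval(s)
RR = 1434 ms = 1.434 s
HR = 60 / 1.434 = 41.84 bpm


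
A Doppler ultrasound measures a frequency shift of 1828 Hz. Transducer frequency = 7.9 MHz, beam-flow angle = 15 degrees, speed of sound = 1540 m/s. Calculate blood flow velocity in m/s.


v = fd * c / (2 * f0 * cos(theta))
v = 1828 * 1540 / (2 * 7.9000e+06 * cos(15))
v = 0.1845 m/s


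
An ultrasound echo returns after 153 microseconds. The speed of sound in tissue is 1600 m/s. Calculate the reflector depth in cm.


depth = c * t / 2
t = 153 us = 1.5300e-04 s
depth = 1600 * 1.5300e-04 / 2
depth = 0.1224 m = 12.24 cm


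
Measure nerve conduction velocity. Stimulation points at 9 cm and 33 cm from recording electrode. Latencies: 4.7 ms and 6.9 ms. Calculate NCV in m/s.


Distance = (33 - 9) / 100 = 0.24 m
dt = (6.9 - 4.7) / 1000 = 0.0022 s
NCV = dist / dt = 109.1 m/s


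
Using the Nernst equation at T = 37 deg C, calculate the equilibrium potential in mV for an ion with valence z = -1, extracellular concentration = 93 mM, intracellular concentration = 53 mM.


E = (RT/(zF)) * ln(C_out/C_in)
T = 37 + 273.15 = 310.15 K
E = (8.314 * 310.15 / (-1 * 96485)) * ln(93/53)
E = -15.03 mV


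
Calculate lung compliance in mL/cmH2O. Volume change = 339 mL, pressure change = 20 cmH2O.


C = dV / dP
C = 339 / 20
C = 16.95 mL/cmH2O


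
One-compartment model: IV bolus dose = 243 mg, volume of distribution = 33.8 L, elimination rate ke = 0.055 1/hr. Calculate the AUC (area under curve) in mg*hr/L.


C0 = Dose/Vd = 243/33.8 = 7.18935 mg/L
AUC = C0/ke = 7.18935/0.055
AUC = 130.7 mg*hr/L


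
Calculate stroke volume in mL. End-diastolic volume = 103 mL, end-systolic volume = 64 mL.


SV = EDV - ESV
SV = 103 - 64
SV = 39 mL


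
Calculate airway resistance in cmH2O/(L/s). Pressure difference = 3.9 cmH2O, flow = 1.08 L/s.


R = dP / flow
R = 3.9 / 1.08
R = 3.611 cmH2O/(L/s)


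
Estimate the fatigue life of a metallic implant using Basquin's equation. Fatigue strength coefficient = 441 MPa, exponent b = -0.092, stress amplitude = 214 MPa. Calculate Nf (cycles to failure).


sigma_a = sigma_f' * (2Nf)^b
2Nf = (sigma_a/sigma_f')^(1/b)
2Nf = (214/441)^(1/-0.092)
2Nf = 2590.0802
Nf = 1295


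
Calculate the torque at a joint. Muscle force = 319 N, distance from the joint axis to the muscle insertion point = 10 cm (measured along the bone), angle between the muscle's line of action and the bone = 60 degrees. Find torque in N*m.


Torque = F * d * sin(theta)   (moment arm = d*sin(theta))
d = 10 cm = 0.1 m
Torque = 319 * 0.1 * sin(60)
Torque = 27.63 N*m


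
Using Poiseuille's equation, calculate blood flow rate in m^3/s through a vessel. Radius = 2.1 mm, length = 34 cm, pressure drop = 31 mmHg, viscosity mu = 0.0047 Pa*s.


Q = pi*r^4*dP / (8*mu*L)
r = 0.0021 m, L = 0.34 m
dP = 31 mmHg = 4132.982 Pa
Q = 1.9753e-05 m^3/s


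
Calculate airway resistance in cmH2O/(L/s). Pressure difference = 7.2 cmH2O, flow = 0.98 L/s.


R = dP / flow
R = 7.2 / 0.98
R = 7.347 cmH2O/(L/s)


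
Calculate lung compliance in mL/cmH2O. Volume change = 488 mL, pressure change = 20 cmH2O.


C = dV / dP
C = 488 / 20
C = 24.4 mL/cmH2O


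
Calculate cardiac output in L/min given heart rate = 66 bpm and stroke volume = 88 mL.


CO = HR * SV
CO = 66 * 88 / 1000
CO = 5.808 L/min


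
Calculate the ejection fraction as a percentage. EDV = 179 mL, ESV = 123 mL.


SV = EDV - ESV = 179 - 123 = 56 mL
EF = SV/EDV * 100 = 56/179 * 100
EF = 31.28%


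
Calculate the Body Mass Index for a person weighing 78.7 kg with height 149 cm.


BMI = weight / height^2
height = 149 cm = 1.49 m
BMI = 78.7 / 1.49^2
BMI = 35.45 kg/m^2


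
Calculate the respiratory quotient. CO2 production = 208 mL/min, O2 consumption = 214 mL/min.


RQ = VCO2 / VO2
RQ = 208 / 214
RQ = 0.972


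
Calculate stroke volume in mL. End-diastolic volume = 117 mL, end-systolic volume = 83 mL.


SV = EDV - ESV
SV = 117 - 83
SV = 34 mL


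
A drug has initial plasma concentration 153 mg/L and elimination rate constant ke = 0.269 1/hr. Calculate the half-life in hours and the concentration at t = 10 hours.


t_half = ln(2) / ke = 0.693147 / 0.269 = 2.577 hr
C(t) = C0 * exp(-ke*t) = 153 * exp(-0.269*10)
C(10) = 10.39 mg/L


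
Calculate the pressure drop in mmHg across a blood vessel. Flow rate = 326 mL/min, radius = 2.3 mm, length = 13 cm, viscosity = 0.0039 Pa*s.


dP = 8*mu*L*Q / (pi*r^4)
Q = 326 mL/min = 5.43333e-06 m^3/s
dP = 250.67 Pa = 250.67 / 133.322 mmHg = 1.88 mmHg


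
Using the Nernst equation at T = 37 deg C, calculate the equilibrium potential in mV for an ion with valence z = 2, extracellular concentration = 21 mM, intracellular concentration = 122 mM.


E = (RT/(zF)) * ln(C_out/C_in)
T = 37 + 273.15 = 310.15 K
E = (8.314 * 310.15 / (2 * 96485)) * ln(21/122)
E = -23.51 mV


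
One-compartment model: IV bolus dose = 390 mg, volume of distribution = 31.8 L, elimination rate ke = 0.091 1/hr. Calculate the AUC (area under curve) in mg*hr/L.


C0 = Dose/Vd = 390/31.8 = 12.2642 mg/L
AUC = C0/ke = 12.2642/0.091
AUC = 134.8 mg*hr/L


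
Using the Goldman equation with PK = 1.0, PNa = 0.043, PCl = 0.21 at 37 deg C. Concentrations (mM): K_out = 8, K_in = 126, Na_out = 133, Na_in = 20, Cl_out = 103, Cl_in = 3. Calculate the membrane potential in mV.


Vm = (RT/F)*ln((PK*Ko + PNa*Nao + PCl*Cli)/(PK*Ki + PNa*Nai + PCl*Clo))
Numer = 14.349, Denom = 148.49
Vm = -62.45 mV


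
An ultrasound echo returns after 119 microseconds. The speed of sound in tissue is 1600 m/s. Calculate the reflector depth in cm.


depth = c * t / 2
t = 119 us = 1.1900e-04 s
depth = 1600 * 1.1900e-04 / 2
depth = 0.0952 m = 9.52 cm


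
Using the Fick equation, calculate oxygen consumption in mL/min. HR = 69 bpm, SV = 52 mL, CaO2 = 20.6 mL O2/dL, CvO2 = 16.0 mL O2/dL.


CO = HR*SV = 69*52/1000 = 3.588 L/min
a-v O2 diff = 20.6 - 16.0 = 4.6 mL/dL
VO2 = CO * (CaO2-CvO2) * 10 dL/L
VO2 = 3.588 * 4.6 * 10
VO2 = 165 mL/min


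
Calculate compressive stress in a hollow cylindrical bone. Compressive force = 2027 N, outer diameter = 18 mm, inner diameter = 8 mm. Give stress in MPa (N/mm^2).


A = pi*(r_o^2 - r_i^2)
r_o = 9 mm, r_i = 4 mm
A = 204.204 mm^2
sigma = F/A = 2027 / 204.204
sigma = 9.926 MPa


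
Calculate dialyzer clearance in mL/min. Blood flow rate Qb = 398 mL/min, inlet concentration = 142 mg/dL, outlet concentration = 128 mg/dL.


K = Qb * (Cb_in - Cb_out) / Cb_in
K = 398 * (142 - 128) / 142
K = 39.24 mL/min


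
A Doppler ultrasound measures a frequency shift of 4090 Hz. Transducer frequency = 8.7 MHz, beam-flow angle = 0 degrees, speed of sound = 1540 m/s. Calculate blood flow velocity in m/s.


v = fd * c / (2 * f0 * cos(theta))
v = 4090 * 1540 / (2 * 8.7000e+06 * cos(0))
v = 0.362 m/s


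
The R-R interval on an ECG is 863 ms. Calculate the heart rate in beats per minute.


HR = 60 / RR_interval(s)
RR = 863 ms = 0.863 s
HR = 60 / 0.863 = 69.52 bpm


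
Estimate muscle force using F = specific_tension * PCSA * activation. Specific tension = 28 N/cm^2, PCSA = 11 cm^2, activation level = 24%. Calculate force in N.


F = sigma * PCSA * activation
F = 28 * 11 * 0.24
F = 73.92 N


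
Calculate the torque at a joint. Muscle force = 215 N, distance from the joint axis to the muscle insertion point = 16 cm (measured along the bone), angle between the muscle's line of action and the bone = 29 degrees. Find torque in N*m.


Torque = F * d * sin(theta)   (moment arm = d*sin(theta))
d = 16 cm = 0.16 m
Torque = 215 * 0.16 * sin(29)
Torque = 16.68 N*m


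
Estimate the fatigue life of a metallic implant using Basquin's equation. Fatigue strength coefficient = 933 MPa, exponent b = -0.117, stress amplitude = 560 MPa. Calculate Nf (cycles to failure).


sigma_a = sigma_f' * (2Nf)^b
2Nf = (sigma_a/sigma_f')^(1/b)
2Nf = (560/933)^(1/-0.117)
2Nf = 78.490526
Nf = 39.25


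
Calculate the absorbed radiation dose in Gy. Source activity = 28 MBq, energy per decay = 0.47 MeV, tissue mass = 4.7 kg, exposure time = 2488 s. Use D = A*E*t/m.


A = 28 MBq = 2.8000e+07 Bq
E = 0.47 MeV = 7.5294e-14 J
D = A*E*t/m = 2.8000e+07*7.5294e-14*2488/4.7
D = 0.001116 Gy


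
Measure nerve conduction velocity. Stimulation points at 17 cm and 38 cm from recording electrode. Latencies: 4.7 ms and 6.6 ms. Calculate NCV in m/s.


Distance = (38 - 17) / 100 = 0.21 m
dt = (6.6 - 4.7) / 1000 = 0.0019 s
NCV = dist / dt = 110.5 m/s


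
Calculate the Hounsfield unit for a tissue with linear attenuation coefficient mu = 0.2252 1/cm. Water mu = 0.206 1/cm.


HU = ((mu_tissue - mu_water) / mu_water) * 1000
HU = ((0.2252 - 0.206) / 0.206) * 1000
HU = 93.2


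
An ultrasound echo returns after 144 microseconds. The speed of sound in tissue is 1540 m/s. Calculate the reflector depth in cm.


depth = c * t / 2
t = 144 us = 1.4400e-04 s
depth = 1540 * 1.4400e-04 / 2
depth = 0.11088 m = 11.088 cm


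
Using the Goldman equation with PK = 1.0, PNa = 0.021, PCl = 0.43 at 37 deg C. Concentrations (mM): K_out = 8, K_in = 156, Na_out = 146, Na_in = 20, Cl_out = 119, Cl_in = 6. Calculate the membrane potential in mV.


Vm = (RT/F)*ln((PK*Ko + PNa*Nao + PCl*Cli)/(PK*Ki + PNa*Nai + PCl*Clo))
Numer = 13.646, Denom = 207.59
Vm = -72.75 mV


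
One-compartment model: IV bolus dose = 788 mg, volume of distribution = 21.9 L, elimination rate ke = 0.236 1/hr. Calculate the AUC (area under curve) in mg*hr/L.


C0 = Dose/Vd = 788/21.9 = 35.9817 mg/L
AUC = C0/ke = 35.9817/0.236
AUC = 152.5 mg*hr/L


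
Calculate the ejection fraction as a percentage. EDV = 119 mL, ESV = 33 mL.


SV = EDV - ESV = 119 - 33 = 86 mL
EF = SV/EDV * 100 = 86/119 * 100
EF = 72.27%


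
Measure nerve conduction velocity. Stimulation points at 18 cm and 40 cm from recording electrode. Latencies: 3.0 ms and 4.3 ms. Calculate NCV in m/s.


Distance = (40 - 18) / 100 = 0.22 m
dt = (4.3 - 3.0) / 1000 = 0.0013 s
NCV = dist / dt = 169.2 m/s


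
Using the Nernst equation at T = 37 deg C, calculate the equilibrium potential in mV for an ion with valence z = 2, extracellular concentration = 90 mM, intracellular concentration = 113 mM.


E = (RT/(zF)) * ln(C_out/C_in)
T = 37 + 273.15 = 310.15 K
E = (8.314 * 310.15 / (2 * 96485)) * ln(90/113)
E = -3.041 mV


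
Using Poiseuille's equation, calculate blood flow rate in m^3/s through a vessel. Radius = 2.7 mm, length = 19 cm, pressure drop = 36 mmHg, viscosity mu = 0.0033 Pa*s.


Q = pi*r^4*dP / (8*mu*L)
r = 0.0027 m, L = 0.19 m
dP = 36 mmHg = 4799.592 Pa
Q = 1.5975e-04 m^3/s


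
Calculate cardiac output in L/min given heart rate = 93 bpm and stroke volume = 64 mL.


CO = HR * SV
CO = 93 * 64 / 1000
CO = 5.952 L/min


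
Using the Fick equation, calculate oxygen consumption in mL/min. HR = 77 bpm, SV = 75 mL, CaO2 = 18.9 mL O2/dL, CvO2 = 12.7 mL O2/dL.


CO = HR*SV = 77*75/1000 = 5.775 L/min
a-v O2 diff = 18.9 - 12.7 = 6.2 mL/dL
VO2 = CO * (CaO2-CvO2) * 10 dL/L
VO2 = 5.775 * 6.2 * 10
VO2 = 358.1 mL/min


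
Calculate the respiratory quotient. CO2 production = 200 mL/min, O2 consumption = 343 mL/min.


RQ = VCO2 / VO2
RQ = 200 / 343
RQ = 0.5831


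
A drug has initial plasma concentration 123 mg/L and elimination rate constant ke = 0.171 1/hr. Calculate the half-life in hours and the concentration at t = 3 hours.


t_half = ln(2) / ke = 0.693147 / 0.171 = 4.053 hr
C(t) = C0 * exp(-ke*t) = 123 * exp(-0.171*3)
C(3) = 73.64 mg/L


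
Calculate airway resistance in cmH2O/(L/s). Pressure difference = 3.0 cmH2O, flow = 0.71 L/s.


R = dP / flow
R = 3.0 / 0.71
R = 4.225 cmH2O/(L/s)


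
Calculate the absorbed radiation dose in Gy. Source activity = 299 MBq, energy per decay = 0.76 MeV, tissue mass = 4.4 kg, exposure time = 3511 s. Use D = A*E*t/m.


A = 299 MBq = 2.9900e+08 Bq
E = 0.76 MeV = 1.21752e-13 J
D = A*E*t/m = 2.9900e+08*1.21752e-13*3511/4.4
D = 0.02905 Gy


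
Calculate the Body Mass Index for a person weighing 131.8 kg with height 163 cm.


BMI = weight / height^2
height = 163 cm = 1.63 m
BMI = 131.8 / 1.63^2
BMI = 49.61 kg/m^2


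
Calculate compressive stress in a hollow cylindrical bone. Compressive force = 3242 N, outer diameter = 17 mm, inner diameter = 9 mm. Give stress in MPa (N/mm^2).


A = pi*(r_o^2 - r_i^2)
r_o = 8.5 mm, r_i = 4.5 mm
A = 163.363 mm^2
sigma = F/A = 3242 / 163.363
sigma = 19.85 MPa


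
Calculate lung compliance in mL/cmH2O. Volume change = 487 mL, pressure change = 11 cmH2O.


C = dV / dP
C = 487 / 11
C = 44.27 mL/cmH2O


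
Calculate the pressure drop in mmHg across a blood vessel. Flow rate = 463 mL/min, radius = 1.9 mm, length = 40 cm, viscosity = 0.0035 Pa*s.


dP = 8*mu*L*Q / (pi*r^4)
Q = 463 mL/min = 7.71667e-06 m^3/s
dP = 2110.98 Pa = 2110.98 / 133.322 mmHg = 15.83 mmHg


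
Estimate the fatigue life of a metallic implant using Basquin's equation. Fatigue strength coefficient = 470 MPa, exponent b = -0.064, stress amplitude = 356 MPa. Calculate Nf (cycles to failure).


sigma_a = sigma_f' * (2Nf)^b
2Nf = (sigma_a/sigma_f')^(1/b)
2Nf = (356/470)^(1/-0.064)
2Nf = 76.757852
Nf = 38.38


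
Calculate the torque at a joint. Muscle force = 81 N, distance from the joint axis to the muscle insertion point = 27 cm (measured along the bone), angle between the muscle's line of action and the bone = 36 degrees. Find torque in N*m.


Torque = F * d * sin(theta)   (moment arm = d*sin(theta))
d = 27 cm = 0.27 m
Torque = 81 * 0.27 * sin(36)
Torque = 12.85 N*m


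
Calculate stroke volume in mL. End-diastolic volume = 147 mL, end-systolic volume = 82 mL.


SV = EDV - ESV
SV = 147 - 82
SV = 65 mL


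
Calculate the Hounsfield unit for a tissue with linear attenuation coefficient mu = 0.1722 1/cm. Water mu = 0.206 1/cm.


HU = ((mu_tissue - mu_water) / mu_water) * 1000
HU = ((0.1722 - 0.206) / 0.206) * 1000
HU = -164.1


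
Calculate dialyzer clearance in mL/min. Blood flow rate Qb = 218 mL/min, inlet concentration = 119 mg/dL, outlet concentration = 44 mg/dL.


K = Qb * (Cb_in - Cb_out) / Cb_in
K = 218 * (119 - 44) / 119
K = 137.4 mL/min


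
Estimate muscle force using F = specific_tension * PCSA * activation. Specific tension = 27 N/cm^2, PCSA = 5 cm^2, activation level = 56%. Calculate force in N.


F = sigma * PCSA * activation
F = 27 * 5 * 0.56
F = 75.6 N


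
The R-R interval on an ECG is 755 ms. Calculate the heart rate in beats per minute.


HR = 60 / RR_interval(s)
RR = 755 ms = 0.755 s
HR = 60 / 0.755 = 79.47 bpm


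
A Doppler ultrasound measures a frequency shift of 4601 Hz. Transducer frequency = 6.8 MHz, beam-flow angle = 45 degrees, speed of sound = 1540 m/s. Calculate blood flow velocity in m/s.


v = fd * c / (2 * f0 * cos(theta))
v = 4601 * 1540 / (2 * 6.8000e+06 * cos(45))
v = 0.7368 m/s


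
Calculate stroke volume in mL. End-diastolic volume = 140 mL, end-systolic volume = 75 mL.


SV = EDV - ESV
SV = 140 - 75
SV = 65 mL


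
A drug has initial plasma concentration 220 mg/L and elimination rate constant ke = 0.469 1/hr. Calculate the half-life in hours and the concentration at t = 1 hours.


t_half = ln(2) / ke = 0.693147 / 0.469 = 1.478 hr
C(t) = C0 * exp(-ke*t) = 220 * exp(-0.469*1)
C(1) = 137.6 mg/L


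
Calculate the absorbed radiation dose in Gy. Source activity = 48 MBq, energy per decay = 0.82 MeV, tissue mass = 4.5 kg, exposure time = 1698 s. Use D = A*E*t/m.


A = 48 MBq = 4.8000e+07 Bq
E = 0.82 MeV = 1.31364e-13 J
D = A*E*t/m = 4.8000e+07*1.31364e-13*1698/4.5
D = 0.002379 Gy


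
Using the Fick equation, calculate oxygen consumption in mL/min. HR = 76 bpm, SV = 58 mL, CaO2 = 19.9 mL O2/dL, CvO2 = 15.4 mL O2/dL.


CO = HR*SV = 76*58/1000 = 4.408 L/min
a-v O2 diff = 19.9 - 15.4 = 4.5 mL/dL
VO2 = CO * (CaO2-CvO2) * 10 dL/L
VO2 = 4.408 * 4.5 * 10
VO2 = 198.4 mL/min


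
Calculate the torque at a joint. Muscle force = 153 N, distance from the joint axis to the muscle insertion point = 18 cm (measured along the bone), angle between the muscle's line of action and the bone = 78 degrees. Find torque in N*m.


Torque = F * d * sin(theta)   (moment arm = d*sin(theta))
d = 18 cm = 0.18 m
Torque = 153 * 0.18 * sin(78)
Torque = 26.94 N*m


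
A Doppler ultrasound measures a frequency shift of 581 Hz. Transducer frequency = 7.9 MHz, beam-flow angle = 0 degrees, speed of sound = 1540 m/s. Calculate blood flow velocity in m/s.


v = fd * c / (2 * f0 * cos(theta))
v = 581 * 1540 / (2 * 7.9000e+06 * cos(0))
v = 0.05663 m/s


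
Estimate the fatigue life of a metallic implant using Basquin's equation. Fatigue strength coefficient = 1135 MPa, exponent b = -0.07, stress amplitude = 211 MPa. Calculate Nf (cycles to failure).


sigma_a = sigma_f' * (2Nf)^b
2Nf = (sigma_a/sigma_f')^(1/b)
2Nf = (211/1135)^(1/-0.07)
2Nf = 2.7463947e+10
Nf = 1.3732e+10


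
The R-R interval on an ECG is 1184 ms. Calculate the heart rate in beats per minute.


HR = 60 / RR_interval(s)
RR = 1184 ms = 1.184 s
HR = 60 / 1.184 = 50.68 bpm


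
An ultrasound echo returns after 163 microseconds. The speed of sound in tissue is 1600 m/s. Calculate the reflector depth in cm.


depth = c * t / 2
t = 163 us = 1.6300e-04 s
depth = 1600 * 1.6300e-04 / 2
depth = 0.1304 m = 13.04 cm


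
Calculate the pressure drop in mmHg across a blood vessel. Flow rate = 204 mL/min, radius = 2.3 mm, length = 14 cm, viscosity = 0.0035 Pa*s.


dP = 8*mu*L*Q / (pi*r^4)
Q = 204 mL/min = 3.4e-06 m^3/s
dP = 151.602 Pa = 151.602 / 133.322 mmHg = 1.137 mmHg


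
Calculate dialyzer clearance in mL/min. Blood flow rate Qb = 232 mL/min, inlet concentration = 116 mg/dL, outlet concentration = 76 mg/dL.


K = Qb * (Cb_in - Cb_out) / Cb_in
K = 232 * (116 - 76) / 116
K = 80 mL/min


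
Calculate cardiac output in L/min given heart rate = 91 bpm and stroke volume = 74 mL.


CO = HR * SV
CO = 91 * 74 / 1000
CO = 6.734 L/min


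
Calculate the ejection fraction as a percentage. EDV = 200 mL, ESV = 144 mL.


SV = EDV - ESV = 200 - 144 = 56 mL
EF = SV/EDV * 100 = 56/200 * 100
EF = 28%


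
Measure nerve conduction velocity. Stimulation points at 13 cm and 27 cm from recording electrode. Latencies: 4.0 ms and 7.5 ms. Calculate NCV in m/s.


Distance = (27 - 13) / 100 = 0.14 m
dt = (7.5 - 4.0) / 1000 = 0.0035 s
NCV = dist / dt = 40 m/s


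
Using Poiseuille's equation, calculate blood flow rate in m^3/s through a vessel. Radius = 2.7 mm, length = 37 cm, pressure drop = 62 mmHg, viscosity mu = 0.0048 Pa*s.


Q = pi*r^4*dP / (8*mu*L)
r = 0.0027 m, L = 0.37 m
dP = 62 mmHg = 8265.964 Pa
Q = 9.7133e-05 m^3/s


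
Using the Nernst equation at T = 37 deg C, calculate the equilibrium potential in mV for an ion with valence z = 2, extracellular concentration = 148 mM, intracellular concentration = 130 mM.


E = (RT/(zF)) * ln(C_out/C_in)
T = 37 + 273.15 = 310.15 K
E = (8.314 * 310.15 / (2 * 96485)) * ln(148/130)
E = 1.733 mV


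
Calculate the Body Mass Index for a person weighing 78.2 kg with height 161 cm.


BMI = weight / height^2
height = 161 cm = 1.61 m
BMI = 78.2 / 1.61^2
BMI = 30.17 kg/m^2


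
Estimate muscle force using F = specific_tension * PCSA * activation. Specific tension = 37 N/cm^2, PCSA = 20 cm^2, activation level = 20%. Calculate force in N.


F = sigma * PCSA * activation
F = 37 * 20 * 0.2
F = 148 N


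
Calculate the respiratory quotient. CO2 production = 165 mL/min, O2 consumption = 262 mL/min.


RQ = VCO2 / VO2
RQ = 165 / 262
RQ = 0.6298


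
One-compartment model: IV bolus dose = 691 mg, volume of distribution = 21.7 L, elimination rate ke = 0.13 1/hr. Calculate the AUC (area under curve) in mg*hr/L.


C0 = Dose/Vd = 691/21.7 = 31.8433 mg/L
AUC = C0/ke = 31.8433/0.13
AUC = 244.9 mg*hr/L


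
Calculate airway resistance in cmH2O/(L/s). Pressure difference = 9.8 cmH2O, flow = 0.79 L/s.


R = dP / flow
R = 9.8 / 0.79
R = 12.41 cmH2O/(L/s)


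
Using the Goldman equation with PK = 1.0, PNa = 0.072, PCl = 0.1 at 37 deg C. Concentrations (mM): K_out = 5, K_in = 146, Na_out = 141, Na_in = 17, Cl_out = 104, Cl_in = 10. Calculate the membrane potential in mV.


Vm = (RT/F)*ln((PK*Ko + PNa*Nao + PCl*Cli)/(PK*Ki + PNa*Nai + PCl*Clo))
Numer = 16.152, Denom = 157.624
Vm = -60.88 mV


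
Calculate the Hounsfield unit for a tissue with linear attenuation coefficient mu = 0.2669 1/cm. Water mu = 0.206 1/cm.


HU = ((mu_tissue - mu_water) / mu_water) * 1000
HU = ((0.2669 - 0.206) / 0.206) * 1000
HU = 295.6


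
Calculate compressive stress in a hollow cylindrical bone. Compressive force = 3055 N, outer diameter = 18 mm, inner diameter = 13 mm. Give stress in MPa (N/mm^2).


A = pi*(r_o^2 - r_i^2)
r_o = 9 mm, r_i = 6.5 mm
A = 121.737 mm^2
sigma = F/A = 3055 / 121.737
sigma = 25.1 MPa


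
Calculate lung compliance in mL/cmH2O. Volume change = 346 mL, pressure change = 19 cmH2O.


C = dV / dP
C = 346 / 19
C = 18.21 mL/cmH2O


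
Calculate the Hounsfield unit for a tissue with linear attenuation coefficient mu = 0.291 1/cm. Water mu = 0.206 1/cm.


HU = ((mu_tissue - mu_water) / mu_water) * 1000
HU = ((0.291 - 0.206) / 0.206) * 1000
HU = 412.6


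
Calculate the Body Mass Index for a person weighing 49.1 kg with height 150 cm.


BMI = weight / height^2
height = 150 cm = 1.5 m
BMI = 49.1 / 1.5^2
BMI = 21.82 kg/m^2


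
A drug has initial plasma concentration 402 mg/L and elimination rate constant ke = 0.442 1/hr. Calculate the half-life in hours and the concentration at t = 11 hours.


t_half = ln(2) / ke = 0.693147 / 0.442 = 1.568 hr
C(t) = C0 * exp(-ke*t) = 402 * exp(-0.442*11)
C(11) = 3.109 mg/L


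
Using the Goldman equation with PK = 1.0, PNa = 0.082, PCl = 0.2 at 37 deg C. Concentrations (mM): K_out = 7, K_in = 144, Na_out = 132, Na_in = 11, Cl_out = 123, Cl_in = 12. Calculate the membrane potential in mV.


Vm = (RT/F)*ln((PK*Ko + PNa*Nao + PCl*Cli)/(PK*Ki + PNa*Nai + PCl*Clo))
Numer = 20.224, Denom = 169.502
Vm = -56.82 mV


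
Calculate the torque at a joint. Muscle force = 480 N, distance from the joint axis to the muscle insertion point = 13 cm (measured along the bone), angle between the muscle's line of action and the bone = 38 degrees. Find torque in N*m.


Torque = F * d * sin(theta)   (moment arm = d*sin(theta))
d = 13 cm = 0.13 m
Torque = 480 * 0.13 * sin(38)
Torque = 38.42 N*m


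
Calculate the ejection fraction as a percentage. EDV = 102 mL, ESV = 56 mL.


SV = EDV - ESV = 102 - 56 = 46 mL
EF = SV/EDV * 100 = 46/102 * 100
EF = 45.1%


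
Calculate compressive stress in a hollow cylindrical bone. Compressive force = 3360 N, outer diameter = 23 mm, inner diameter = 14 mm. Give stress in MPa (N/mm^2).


A = pi*(r_o^2 - r_i^2)
r_o = 11.5 mm, r_i = 7 mm
A = 261.538 mm^2
sigma = F/A = 3360 / 261.538
sigma = 12.85 MPa


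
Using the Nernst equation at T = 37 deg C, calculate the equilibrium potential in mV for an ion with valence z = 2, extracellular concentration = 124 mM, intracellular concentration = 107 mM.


E = (RT/(zF)) * ln(C_out/C_in)
T = 37 + 273.15 = 310.15 K
E = (8.314 * 310.15 / (2 * 96485)) * ln(124/107)
E = 1.97 mV


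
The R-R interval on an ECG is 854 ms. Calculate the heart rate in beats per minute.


HR = 60 / RR_interval(s)
RR = 854 ms = 0.854 s
HR = 60 / 0.854 = 70.26 bpm


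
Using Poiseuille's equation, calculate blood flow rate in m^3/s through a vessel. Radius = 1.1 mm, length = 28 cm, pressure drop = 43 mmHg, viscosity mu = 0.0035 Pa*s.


Q = pi*r^4*dP / (8*mu*L)
r = 0.0011 m, L = 0.28 m
dP = 43 mmHg = 5732.846 Pa
Q = 3.3634e-06 m^3/s


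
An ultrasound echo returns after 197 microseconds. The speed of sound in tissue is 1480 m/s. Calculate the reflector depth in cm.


depth = c * t / 2
t = 197 us = 1.9700e-04 s
depth = 1480 * 1.9700e-04 / 2
depth = 0.14578 m = 14.578 cm


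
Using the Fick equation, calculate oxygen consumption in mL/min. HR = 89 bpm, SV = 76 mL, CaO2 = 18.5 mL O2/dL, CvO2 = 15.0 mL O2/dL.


CO = HR*SV = 89*76/1000 = 6.764 L/min
a-v O2 diff = 18.5 - 15.0 = 3.5 mL/dL
VO2 = CO * (CaO2-CvO2) * 10 dL/L
VO2 = 6.764 * 3.5 * 10
VO2 = 236.7 mL/min


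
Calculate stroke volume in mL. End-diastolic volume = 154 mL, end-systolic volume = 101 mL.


SV = EDV - ESV
SV = 154 - 101
SV = 53 mL


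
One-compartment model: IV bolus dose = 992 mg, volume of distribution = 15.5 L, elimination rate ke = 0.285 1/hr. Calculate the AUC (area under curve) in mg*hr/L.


C0 = Dose/Vd = 992/15.5 = 64 mg/L
AUC = C0/ke = 64/0.285
AUC = 224.6 mg*hr/L


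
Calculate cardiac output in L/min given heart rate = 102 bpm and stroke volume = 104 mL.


CO = HR * SV
CO = 102 * 104 / 1000
CO = 10.61 L/min


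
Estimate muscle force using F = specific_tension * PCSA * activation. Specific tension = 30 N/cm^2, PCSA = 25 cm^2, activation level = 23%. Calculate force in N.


F = sigma * PCSA * activation
F = 30 * 25 * 0.23
F = 172.5 N


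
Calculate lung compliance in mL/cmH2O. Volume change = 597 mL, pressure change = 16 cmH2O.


C = dV / dP
C = 597 / 16
C = 37.31 mL/cmH2O


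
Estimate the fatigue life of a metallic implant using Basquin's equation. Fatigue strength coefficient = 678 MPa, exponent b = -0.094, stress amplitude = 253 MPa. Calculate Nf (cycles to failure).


sigma_a = sigma_f' * (2Nf)^b
2Nf = (sigma_a/sigma_f')^(1/b)
2Nf = (253/678)^(1/-0.094)
2Nf = 35838.754
Nf = 1.792e+04


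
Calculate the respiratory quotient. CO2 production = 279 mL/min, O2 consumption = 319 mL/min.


RQ = VCO2 / VO2
RQ = 279 / 319
RQ = 0.8746


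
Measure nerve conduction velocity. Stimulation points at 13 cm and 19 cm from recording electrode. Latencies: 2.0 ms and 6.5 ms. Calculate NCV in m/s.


Distance = (19 - 13) / 100 = 0.06 m
dt = (6.5 - 2.0) / 1000 = 0.0045 s
NCV = dist / dt = 13.33 m/s


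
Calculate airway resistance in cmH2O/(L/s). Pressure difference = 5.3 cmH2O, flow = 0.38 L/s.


R = dP / flow
R = 5.3 / 0.38
R = 13.95 cmH2O/(L/s)


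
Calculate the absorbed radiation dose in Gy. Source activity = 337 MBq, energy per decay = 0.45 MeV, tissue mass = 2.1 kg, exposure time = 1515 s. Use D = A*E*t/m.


A = 337 MBq = 3.3700e+08 Bq
E = 0.45 MeV = 7.209e-14 J
D = A*E*t/m = 3.3700e+08*7.209e-14*1515/2.1
D = 0.01753 Gy


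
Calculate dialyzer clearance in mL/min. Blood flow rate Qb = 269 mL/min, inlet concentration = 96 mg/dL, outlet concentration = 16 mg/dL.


K = Qb * (Cb_in - Cb_out) / Cb_in
K = 269 * (96 - 16) / 96
K = 224.2 mL/min


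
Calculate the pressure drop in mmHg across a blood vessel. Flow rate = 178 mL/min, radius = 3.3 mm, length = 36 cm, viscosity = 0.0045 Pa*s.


dP = 8*mu*L*Q / (pi*r^4)
Q = 178 mL/min = 2.96667e-06 m^3/s
dP = 103.197 Pa = 103.197 / 133.322 mmHg = 0.774 mmHg


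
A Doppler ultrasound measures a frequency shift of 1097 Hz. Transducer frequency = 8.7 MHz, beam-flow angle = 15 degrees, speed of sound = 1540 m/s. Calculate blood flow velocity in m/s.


v = fd * c / (2 * f0 * cos(theta))
v = 1097 * 1540 / (2 * 8.7000e+06 * cos(15))
v = 0.1005 m/s


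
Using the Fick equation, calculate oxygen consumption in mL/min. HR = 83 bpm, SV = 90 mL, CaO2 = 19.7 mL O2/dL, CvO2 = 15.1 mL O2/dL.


CO = HR*SV = 83*90/1000 = 7.47 L/min
a-v O2 diff = 19.7 - 15.1 = 4.6 mL/dL
VO2 = CO * (CaO2-CvO2) * 10 dL/L
VO2 = 7.47 * 4.6 * 10
VO2 = 343.6 mL/min


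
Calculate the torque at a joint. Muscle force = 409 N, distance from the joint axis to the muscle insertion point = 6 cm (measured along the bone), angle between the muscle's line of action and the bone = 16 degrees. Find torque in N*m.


Torque = F * d * sin(theta)   (moment arm = d*sin(theta))
d = 6 cm = 0.06 m
Torque = 409 * 0.06 * sin(16)
Torque = 6.764 N*m


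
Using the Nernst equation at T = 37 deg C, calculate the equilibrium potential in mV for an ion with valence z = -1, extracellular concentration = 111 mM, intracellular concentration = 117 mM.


E = (RT/(zF)) * ln(C_out/C_in)
T = 37 + 273.15 = 310.15 K
E = (8.314 * 310.15 / (-1 * 96485)) * ln(111/117)
E = 1.407 mV


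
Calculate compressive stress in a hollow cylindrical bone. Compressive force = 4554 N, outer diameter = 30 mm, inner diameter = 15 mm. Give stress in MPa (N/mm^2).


A = pi*(r_o^2 - r_i^2)
r_o = 15 mm, r_i = 7.5 mm
A = 530.144 mm^2
sigma = F/A = 4554 / 530.144
sigma = 8.59 MPa


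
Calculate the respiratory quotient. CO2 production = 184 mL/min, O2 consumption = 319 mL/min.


RQ = VCO2 / VO2
RQ = 184 / 319
RQ = 0.5768


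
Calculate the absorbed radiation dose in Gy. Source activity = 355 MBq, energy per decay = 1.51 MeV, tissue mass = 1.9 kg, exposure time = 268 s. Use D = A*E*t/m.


A = 355 MBq = 3.5500e+08 Bq
E = 1.51 MeV = 2.41902e-13 J
D = A*E*t/m = 3.5500e+08*2.41902e-13*268/1.9
D = 0.01211 Gy


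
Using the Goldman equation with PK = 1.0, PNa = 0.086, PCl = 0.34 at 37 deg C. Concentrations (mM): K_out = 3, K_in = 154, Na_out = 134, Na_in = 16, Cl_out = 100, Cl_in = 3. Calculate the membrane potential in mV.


Vm = (RT/F)*ln((PK*Ko + PNa*Nao + PCl*Cli)/(PK*Ki + PNa*Nai + PCl*Clo))
Numer = 15.544, Denom = 189.376
Vm = -66.81 mV


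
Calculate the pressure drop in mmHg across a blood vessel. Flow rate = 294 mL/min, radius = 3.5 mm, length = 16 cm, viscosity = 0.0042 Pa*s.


dP = 8*mu*L*Q / (pi*r^4)
Q = 294 mL/min = 4.9e-06 m^3/s
dP = 55.877 Pa = 55.877 / 133.322 mmHg = 0.4191 mmHg


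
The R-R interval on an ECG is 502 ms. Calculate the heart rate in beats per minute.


HR = 60 / RR_interval(s)
RR = 502 ms = 0.502 s
HR = 60 / 0.502 = 119.5 bpm


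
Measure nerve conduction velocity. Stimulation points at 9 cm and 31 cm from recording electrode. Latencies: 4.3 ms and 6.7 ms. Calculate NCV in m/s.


Distance = (31 - 9) / 100 = 0.22 m
dt = (6.7 - 4.3) / 1000 = 0.0024 s
NCV = dist / dt = 91.67 m/s


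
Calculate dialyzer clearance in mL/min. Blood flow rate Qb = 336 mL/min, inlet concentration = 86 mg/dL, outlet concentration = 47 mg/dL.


K = Qb * (Cb_in - Cb_out) / Cb_in
K = 336 * (86 - 47) / 86
K = 152.4 mL/min


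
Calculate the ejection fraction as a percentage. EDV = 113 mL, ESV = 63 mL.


SV = EDV - ESV = 113 - 63 = 50 mL
EF = SV/EDV * 100 = 50/113 * 100
EF = 44.25%


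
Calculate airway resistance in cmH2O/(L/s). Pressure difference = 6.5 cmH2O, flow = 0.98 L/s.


R = dP / flow
R = 6.5 / 0.98
R = 6.633 cmH2O/(L/s)


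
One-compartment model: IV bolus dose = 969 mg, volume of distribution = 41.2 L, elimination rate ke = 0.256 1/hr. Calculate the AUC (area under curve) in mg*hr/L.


C0 = Dose/Vd = 969/41.2 = 23.5194 mg/L
AUC = C0/ke = 23.5194/0.256
AUC = 91.87 mg*hr/L


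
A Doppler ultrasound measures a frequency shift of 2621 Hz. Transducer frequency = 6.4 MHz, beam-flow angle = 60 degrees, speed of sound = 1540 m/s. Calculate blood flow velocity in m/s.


v = fd * c / (2 * f0 * cos(theta))
v = 2621 * 1540 / (2 * 6.4000e+06 * cos(60))
v = 0.6307 m/s


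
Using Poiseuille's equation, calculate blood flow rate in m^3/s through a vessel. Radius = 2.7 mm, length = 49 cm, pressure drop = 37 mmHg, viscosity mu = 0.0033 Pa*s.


Q = pi*r^4*dP / (8*mu*L)
r = 0.0027 m, L = 0.49 m
dP = 37 mmHg = 4932.914 Pa
Q = 6.3666e-05 m^3/s


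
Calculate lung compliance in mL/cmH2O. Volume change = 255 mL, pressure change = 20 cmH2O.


C = dV / dP
C = 255 / 20
C = 12.75 mL/cmH2O


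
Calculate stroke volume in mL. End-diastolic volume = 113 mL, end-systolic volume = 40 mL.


SV = EDV - ESV
SV = 113 - 40
SV = 73 mL


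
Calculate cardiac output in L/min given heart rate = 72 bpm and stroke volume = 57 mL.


CO = HR * SV
CO = 72 * 57 / 1000
CO = 4.104 L/min


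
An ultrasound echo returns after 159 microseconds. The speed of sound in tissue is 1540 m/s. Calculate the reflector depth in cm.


depth = c * t / 2
t = 159 us = 1.5900e-04 s
depth = 1540 * 1.5900e-04 / 2
depth = 0.12243 m = 12.243 cm


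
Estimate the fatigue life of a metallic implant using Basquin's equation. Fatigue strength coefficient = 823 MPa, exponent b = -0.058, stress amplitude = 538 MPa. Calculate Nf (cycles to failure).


sigma_a = sigma_f' * (2Nf)^b
2Nf = (sigma_a/sigma_f')^(1/b)
2Nf = (538/823)^(1/-0.058)
2Nf = 1524.2681
Nf = 762.1


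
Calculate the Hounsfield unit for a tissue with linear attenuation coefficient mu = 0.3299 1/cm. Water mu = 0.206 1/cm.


HU = ((mu_tissue - mu_water) / mu_water) * 1000
HU = ((0.3299 - 0.206) / 0.206) * 1000
HU = 601.5


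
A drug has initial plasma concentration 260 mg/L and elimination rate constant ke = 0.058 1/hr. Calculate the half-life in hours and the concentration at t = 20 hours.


t_half = ln(2) / ke = 0.693147 / 0.058 = 11.95 hr
C(t) = C0 * exp(-ke*t) = 260 * exp(-0.058*20)
C(20) = 81.51 mg/L


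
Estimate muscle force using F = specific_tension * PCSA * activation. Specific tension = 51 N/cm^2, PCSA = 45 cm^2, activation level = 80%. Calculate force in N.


F = sigma * PCSA * activation
F = 51 * 45 * 0.8
F = 1836 N


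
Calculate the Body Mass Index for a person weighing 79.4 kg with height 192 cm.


BMI = weight / height^2
height = 192 cm = 1.92 m
BMI = 79.4 / 1.92^2
BMI = 21.54 kg/m^2


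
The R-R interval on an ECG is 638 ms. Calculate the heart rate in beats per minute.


HR = 60 / RR_interval(s)
RR = 638 ms = 0.638 s
HR = 60 / 0.638 = 94.04 bpm


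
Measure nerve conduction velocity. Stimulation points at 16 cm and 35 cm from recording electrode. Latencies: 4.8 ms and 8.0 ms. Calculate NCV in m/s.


Distance = (35 - 16) / 100 = 0.19 m
dt = (8.0 - 4.8) / 1000 = 0.0032 s
NCV = dist / dt = 59.38 m/s


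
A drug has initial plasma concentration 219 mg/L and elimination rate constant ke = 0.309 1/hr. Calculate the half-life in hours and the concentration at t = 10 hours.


t_half = ln(2) / ke = 0.693147 / 0.309 = 2.243 hr
C(t) = C0 * exp(-ke*t) = 219 * exp(-0.309*10)
C(10) = 9.965 mg/L


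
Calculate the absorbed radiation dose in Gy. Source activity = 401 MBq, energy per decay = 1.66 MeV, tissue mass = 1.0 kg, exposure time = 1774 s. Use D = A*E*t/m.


A = 401 MBq = 4.0100e+08 Bq
E = 1.66 MeV = 2.65932e-13 J
D = A*E*t/m = 4.0100e+08*2.65932e-13*1774/1.0
D = 0.1892 Gy


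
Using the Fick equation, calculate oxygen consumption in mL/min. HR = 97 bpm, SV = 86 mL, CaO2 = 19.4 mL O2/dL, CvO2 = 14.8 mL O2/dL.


CO = HR*SV = 97*86/1000 = 8.342 L/min
a-v O2 diff = 19.4 - 14.8 = 4.6 mL/dL
VO2 = CO * (CaO2-CvO2) * 10 dL/L
VO2 = 8.342 * 4.6 * 10
VO2 = 383.7 mL/min


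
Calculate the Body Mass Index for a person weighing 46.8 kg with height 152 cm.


BMI = weight / height^2
height = 152 cm = 1.52 m
BMI = 46.8 / 1.52^2
BMI = 20.26 kg/m^2


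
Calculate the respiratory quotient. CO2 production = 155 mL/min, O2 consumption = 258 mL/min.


RQ = VCO2 / VO2
RQ = 155 / 258
RQ = 0.6008


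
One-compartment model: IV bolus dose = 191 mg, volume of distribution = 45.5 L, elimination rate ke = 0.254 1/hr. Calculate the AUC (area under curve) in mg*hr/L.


C0 = Dose/Vd = 191/45.5 = 4.1978 mg/L
AUC = C0/ke = 4.1978/0.254
AUC = 16.53 mg*hr/L


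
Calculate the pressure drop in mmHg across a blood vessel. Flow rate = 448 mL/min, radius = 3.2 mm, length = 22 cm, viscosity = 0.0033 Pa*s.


dP = 8*mu*L*Q / (pi*r^4)
Q = 448 mL/min = 7.46667e-06 m^3/s
dP = 131.645 Pa = 131.645 / 133.322 mmHg = 0.9874 mmHg


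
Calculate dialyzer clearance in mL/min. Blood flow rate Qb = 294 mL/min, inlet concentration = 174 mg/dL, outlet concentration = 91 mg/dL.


K = Qb * (Cb_in - Cb_out) / Cb_in
K = 294 * (174 - 91) / 174
K = 140.2 mL/min


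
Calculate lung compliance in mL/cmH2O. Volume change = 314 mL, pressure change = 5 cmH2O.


C = dV / dP
C = 314 / 5
C = 62.8 mL/cmH2O


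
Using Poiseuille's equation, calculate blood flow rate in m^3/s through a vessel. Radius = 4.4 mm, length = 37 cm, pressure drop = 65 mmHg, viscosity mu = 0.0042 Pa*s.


Q = pi*r^4*dP / (8*mu*L)
r = 0.0044 m, L = 0.37 m
dP = 65 mmHg = 8665.93 Pa
Q = 8.2080e-04 m^3/s


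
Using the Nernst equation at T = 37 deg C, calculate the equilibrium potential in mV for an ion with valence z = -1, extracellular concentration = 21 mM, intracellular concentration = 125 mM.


E = (RT/(zF)) * ln(C_out/C_in)
T = 37 + 273.15 = 310.15 K
E = (8.314 * 310.15 / (-1 * 96485)) * ln(21/125)
E = 47.67 mV


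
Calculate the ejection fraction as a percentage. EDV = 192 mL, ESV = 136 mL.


SV = EDV - ESV = 192 - 136 = 56 mL
EF = SV/EDV * 100 = 56/192 * 100
EF = 29.17%


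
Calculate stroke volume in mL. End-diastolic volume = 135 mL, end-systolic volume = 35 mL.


SV = EDV - ESV
SV = 135 - 35
SV = 100 mL


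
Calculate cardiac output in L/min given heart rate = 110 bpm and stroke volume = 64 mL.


CO = HR * SV
CO = 110 * 64 / 1000
CO = 7.04 L/min


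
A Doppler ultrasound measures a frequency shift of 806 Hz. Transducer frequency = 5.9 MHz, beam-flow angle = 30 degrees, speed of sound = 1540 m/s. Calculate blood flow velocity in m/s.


v = fd * c / (2 * f0 * cos(theta))
v = 806 * 1540 / (2 * 5.9000e+06 * cos(30))
v = 0.1215 m/s
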